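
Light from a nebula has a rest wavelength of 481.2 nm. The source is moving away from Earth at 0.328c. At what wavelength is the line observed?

676.5 nm

Relativistic Doppler for wavelength: λ' = λ₀ · √((1 + β)/(1 − β)).
λ' = 481.2 × √(1.3280/0.6720) = 481.2 × 1.40577 ≈ 676.5 nm.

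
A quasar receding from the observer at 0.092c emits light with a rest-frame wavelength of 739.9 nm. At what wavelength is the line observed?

Relativistic Doppler for wavelength: λ' = λ₀ · √((1 + β)/(1 − β)).
λ' = 739.9 × √(1.0920/0.9080) = 739.9 × 1.09665 ≈ 811.4 nm.

811.4 nm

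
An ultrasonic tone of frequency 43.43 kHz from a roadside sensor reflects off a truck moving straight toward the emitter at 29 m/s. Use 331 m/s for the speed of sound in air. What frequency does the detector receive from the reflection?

51.8 kHz

At the truck (a moving observer), f₁ = f₀ · (v + u)/v = 43.43 × 360/331 ≈ 47.2 kHz.
On reflection it acts as a source moving toward the stationary detector: f₂ = f₁ · v/(v − u) = 47.2 × 331/302 ≈ 51.8 kHz.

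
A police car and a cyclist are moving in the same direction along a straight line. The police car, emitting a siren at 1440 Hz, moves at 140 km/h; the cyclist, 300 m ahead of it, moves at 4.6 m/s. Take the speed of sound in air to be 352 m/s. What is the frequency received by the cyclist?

140 km/h = 38.89 m/s.
The cyclist is ahead, so the police car is moving toward it while the cyclist is moving away from the police car.
General Doppler shift: f' = f · (v − v_o)/(v − v_s).
f' = 1440 × (352 − 4.6)/(352 − 38.89) = 1440 × 347.4/313.11 ≈ 1598 Hz.

1598 Hz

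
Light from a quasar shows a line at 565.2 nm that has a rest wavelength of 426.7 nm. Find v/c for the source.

0.274c

λ'/λ₀ = 1.3246 > 1 (redshift), so the source is receding.
λ'/λ₀ = √((1 + β)/(1 − β)) for a receding source ⇒ β = (r² − 1)/(r² + 1) with r = λ'/λ₀.
β = (1.7545 − 1)/(1.7545 + 1) ≈ 0.274.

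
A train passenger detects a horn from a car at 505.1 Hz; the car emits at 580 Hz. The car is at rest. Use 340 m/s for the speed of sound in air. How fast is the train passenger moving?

f' < f, so the train passenger is receding.
f' = f · (v − v_o)/v ⇒ v_o = v · |f'/f − 1|.
v_o = 340 × |505.1/580 − 1| = 340 × 0.1291 ≈ 44 m/s.

44 m/s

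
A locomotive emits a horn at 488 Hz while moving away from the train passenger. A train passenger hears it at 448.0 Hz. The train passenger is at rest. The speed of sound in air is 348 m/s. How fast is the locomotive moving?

31 m/s

f' = f · v/(v + v_s) ⇒ v_s = v · |1 − f/f'|.
v_s = 348 × |1 − 488/448.0| = 348 × 0.08929 ≈ 31 m/s.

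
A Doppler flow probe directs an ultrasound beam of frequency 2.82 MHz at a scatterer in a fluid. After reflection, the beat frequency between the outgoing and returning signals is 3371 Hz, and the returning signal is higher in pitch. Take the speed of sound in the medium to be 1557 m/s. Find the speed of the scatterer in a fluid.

0.93 m/s

Double Doppler shift off a moving reflector: f₂ = f₀ · (v + u)/(v − u) (u > 0 toward emitter).
Returning signal is higher, so f₂ = f₀ + Δf = 2820000 + 3371 = 2823371 Hz.
Rearranging, u = v · (f₂ − f₀)/(f₂ + f₀) = 1557 × 3371/5643371 ≈ 0.93 m/s.
So the scatterer in a fluid is moving at 0.93 m/s toward the emitter.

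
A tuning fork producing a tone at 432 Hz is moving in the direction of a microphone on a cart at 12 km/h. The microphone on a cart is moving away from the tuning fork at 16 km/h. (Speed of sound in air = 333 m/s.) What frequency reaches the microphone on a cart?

12 km/h = 3.333 m/s; 16 km/h = 4.444 m/s.
Both move, so f' = f · (v − v_o)/(v − v_s).
f' = 432 × (333 − 4.444)/(333 − 3.333) = 432 × 328.56/329.67 ≈ 431 Hz.

431 Hz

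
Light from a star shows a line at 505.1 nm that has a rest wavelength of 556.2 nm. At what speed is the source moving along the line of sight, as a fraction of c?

λ'/λ₀ = 0.9081 < 1 (blueshift), so the source is approaching.
λ'/λ₀ = √((1 − β)/(1 + β)) for an approaching source ⇒ β = (1 − r²)/(1 + r²) with r = λ'/λ₀.
β = (1 − 0.8247)/(1 + 0.8247) ≈ 0.096.

0.096c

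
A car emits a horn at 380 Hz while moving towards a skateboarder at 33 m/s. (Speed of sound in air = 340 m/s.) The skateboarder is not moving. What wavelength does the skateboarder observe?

80.8 cm

Only the source moves, toward the listener, so f' = f · v/(v − v_s).
f' = 380 × 340/(340 − 33) ≈ 421 Hz.
λ' = v/f' = 340/420.847 ≈ 80.8 cm.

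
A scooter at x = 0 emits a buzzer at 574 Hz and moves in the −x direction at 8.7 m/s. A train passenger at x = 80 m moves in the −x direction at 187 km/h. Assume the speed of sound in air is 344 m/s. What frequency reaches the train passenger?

187 km/h = 51.94 m/s.
The observer lies on the +x side, so the source is heading away from the observer and the observer is heading toward the source.
With source receding and observer approaching, f' = f · (v + v_o)/(v + v_s).
f' = 574 × (344 + 51.94)/(344 + 8.7) = 574 × 395.94/352.7 ≈ 644 Hz.

644 Hz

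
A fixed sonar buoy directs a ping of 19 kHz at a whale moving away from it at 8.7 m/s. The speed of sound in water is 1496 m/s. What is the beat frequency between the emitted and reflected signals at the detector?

The whale first receives the wave as a moving observer: f₁ = f₀ · (v − u)/v = 19 × (1496 − 8.7)/1496 ≈ 18.890 kHz.
On reflection it acts as a source moving away from the stationary detector: f₂ = f₁ · v/(v + u) = 18.890 × 1496/1504.7 ≈ 18.780 kHz.
Beat frequency (with f₀ = 19000 Hz): |f₂ − f₀| = 2u·f₀/(v + u) = 2 × 8.7 × 19000/1504.7 ≈ 220 Hz.

220 Hz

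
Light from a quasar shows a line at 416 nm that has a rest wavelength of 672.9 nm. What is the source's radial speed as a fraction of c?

0.447c

λ'/λ₀ = 0.6182 < 1 (blueshift), so the source is approaching.
λ'/λ₀ = √((1 − β)/(1 + β)) for an approaching source ⇒ β = (1 − r²)/(1 + r²) with r = λ'/λ₀.
β = (1 − 0.3822)/(1 + 0.3822) ≈ 0.447.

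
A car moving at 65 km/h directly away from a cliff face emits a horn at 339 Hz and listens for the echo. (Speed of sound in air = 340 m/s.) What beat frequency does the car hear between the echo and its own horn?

34.2 Hz

65 km/h = 18.06 m/s.
The cliff face receives the sound from a moving source: f₁ = f₀ · v/(v + v_e) = 339 × 340/358.06 ≈ 321.9 Hz.
On the return leg the car is a moving observer: f₂ = f₁ · (v − v_e)/v = 321.9 × 321.94/340 ≈ 304.8 Hz.
Beat against the emitted tone: |f₂ − f₀| = 2v_e·f₀/(v + v_e) = 2 × 18.06 × 339/358.06 ≈ 34.2 Hz.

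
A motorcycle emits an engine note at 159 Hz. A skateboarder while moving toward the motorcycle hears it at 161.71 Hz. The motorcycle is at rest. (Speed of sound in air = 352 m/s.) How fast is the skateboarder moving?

f' = f · (v + v_o)/v ⇒ v_o = v · |f'/f − 1|.
v_o = 352 × |161.71/159 − 1| = 352 × 0.01704 ≈ 6.0 m/s.

6.0 m/s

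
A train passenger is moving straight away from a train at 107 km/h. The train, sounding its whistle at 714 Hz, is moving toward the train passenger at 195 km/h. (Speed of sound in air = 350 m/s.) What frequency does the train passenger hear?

773 Hz

195 km/h = 54.17 m/s; 107 km/h = 29.72 m/s.
With source approaching and observer receding, f' = f · (v − v_o)/(v − v_s).
f' = 714 × (350 − 29.72)/(350 − 54.17) = 714 × 320.28/295.83 ≈ 773 Hz.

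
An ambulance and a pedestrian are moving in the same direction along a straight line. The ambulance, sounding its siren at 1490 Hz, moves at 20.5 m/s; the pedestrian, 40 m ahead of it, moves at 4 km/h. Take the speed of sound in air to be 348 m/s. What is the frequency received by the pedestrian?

1578 Hz

4 km/h = 1.111 m/s.
The pedestrian is ahead, so the ambulance is moving toward it while the pedestrian is moving away from the ambulance.
Both move, so f' = f · (v − v_o)/(v − v_s).
f' = 1490 × (348 − 1.111)/(348 − 20.5) = 1490 × 346.89/327.5 ≈ 1578 Hz.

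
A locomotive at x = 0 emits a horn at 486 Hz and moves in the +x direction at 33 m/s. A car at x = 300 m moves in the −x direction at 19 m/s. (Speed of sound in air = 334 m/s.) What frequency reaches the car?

The observer lies on the +x side, so the source is heading toward the observer and the observer is heading toward the source.
With source approaching and observer approaching, f' = f · (v + v_o)/(v − v_s).
f' = 486 × (334 + 19)/(334 − 33) = 486 × 353/301 ≈ 570 Hz.

570 Hz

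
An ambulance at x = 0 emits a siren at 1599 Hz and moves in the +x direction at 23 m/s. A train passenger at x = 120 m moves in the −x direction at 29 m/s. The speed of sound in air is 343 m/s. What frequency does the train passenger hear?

1859 Hz

The observer lies on the +x side, so the source is heading toward the observer and the observer is heading toward the source.
Both move, so f' = f · (v + v_o)/(v − v_s).
f' = 1599 × (343 + 29)/(343 − 23) = 1599 × 372/320 ≈ 1859 Hz.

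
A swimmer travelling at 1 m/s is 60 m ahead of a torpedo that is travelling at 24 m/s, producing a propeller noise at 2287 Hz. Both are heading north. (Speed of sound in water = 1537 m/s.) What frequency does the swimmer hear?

2322 Hz

The swimmer is ahead, so the torpedo is moving toward it while the swimmer is moving away from the torpedo.
General Doppler shift: f' = f · (v − v_o)/(v − v_s).
f' = 2287 × (1537 − 1)/(1537 − 24) = 2287 × 1536/1513 ≈ 2322 Hz.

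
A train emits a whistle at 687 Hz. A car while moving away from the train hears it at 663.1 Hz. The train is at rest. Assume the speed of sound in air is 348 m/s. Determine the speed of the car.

f' = f · (v − v_o)/v ⇒ v_o = v · |f'/f − 1|.
v_o = 348 × |663.1/687 − 1| = 348 × 0.03479 ≈ 12.1 m/s.

12.1 m/s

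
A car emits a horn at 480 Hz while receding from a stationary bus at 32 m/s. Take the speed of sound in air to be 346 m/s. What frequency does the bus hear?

439 Hz

Only the source moves, away from the listener, so f' = f · v/(v + v_s).
f' = 480 × 346/(346 + 32) = 480 × 346/378 ≈ 439 Hz.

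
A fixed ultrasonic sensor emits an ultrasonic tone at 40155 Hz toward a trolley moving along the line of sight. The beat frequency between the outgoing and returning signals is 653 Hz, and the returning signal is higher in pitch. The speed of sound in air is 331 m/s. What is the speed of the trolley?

2.67 m/s

Double Doppler shift off a moving reflector: f₂ = f₀ · (v + u)/(v − u) (u > 0 toward emitter).
Returning signal is higher, so f₂ = f₀ + Δf = 40155 + 653 = 40808 Hz.
Rearranging, u = v · (f₂ − f₀)/(f₂ + f₀) = 331 × 653/80963 ≈ 2.67 m/s.
So the trolley is moving at 2.67 m/s toward the emitter.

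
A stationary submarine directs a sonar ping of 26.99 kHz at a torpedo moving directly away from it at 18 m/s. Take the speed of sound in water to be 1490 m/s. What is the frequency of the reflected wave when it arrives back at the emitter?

26.3 kHz

At the torpedo (a moving observer), f₁ = f₀ · (v − u)/v = 26.99 × 1472/1490 ≈ 26.7 kHz.
The reflection then acts as a moving source: f₂ = f₁ · v/(v + u) ≈ 26.3 kHz.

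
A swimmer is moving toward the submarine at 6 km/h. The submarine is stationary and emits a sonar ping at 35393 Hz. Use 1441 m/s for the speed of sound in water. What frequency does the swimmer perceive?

35434 Hz

6 km/h = 1.667 m/s.
Only the observer moves, toward the source, so f' = f · (v + v_o)/v.
f' = 35393 × (1441 + 1.667)/1441 = 35393 × 1442.7/1441 ≈ 35434 Hz.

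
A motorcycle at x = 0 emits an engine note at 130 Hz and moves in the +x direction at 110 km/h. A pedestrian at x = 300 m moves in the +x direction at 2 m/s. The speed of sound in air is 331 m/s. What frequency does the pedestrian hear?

142 Hz

110 km/h = 30.56 m/s.
The observer lies on the +x side, so the source is heading toward the observer and the observer is heading away from the source.
With source approaching and observer receding, f' = f · (v − v_o)/(v − v_s).
f' = 130 × (331 − 2)/(331 − 30.56) = 130 × 329/300.44 ≈ 142 Hz.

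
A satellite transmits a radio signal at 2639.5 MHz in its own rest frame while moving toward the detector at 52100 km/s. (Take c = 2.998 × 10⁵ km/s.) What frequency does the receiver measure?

3146.1 MHz

β = v/c = 52100/299800 = 0.1738.
Relativistic Doppler for frequency: f' = f₀ · √((1 + β)/(1 − β)).
f' = 2639.5 × √(1.1738/0.8262) = 2639.5 × 1.19192 ≈ 3146.1 MHz.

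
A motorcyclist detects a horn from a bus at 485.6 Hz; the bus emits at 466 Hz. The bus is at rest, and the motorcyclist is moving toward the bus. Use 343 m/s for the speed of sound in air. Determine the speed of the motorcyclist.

f' = f · (v + v_o)/v ⇒ v_o = v · |f'/f − 1|.
v_o = 343 × |485.6/466 − 1| = 343 × 0.04206 ≈ 14.4 m/s.

14.4 m/s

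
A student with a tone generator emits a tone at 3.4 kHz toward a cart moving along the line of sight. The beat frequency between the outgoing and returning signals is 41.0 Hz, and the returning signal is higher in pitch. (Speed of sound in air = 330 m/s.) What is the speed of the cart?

1.98 m/s

Double Doppler shift off a moving reflector: f₂ = f₀ · (v + u)/(v − u) (u > 0 toward emitter).
Returning signal is higher, so f₂ = f₀ + Δf = 3400 + 41 = 3441 Hz.
Rearranging, u = v · (f₂ − f₀)/(f₂ + f₀) = 330 × 41/6841 ≈ 1.98 m/s.
So the cart is moving at 1.98 m/s toward the emitter.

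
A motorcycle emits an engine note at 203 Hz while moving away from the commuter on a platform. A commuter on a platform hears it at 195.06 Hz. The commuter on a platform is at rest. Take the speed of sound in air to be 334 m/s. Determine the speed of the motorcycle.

13.6 m/s

f' = f · v/(v + v_s) ⇒ v_s = v · |1 − f/f'|.
v_s = 334 × |1 − 203/195.06| = 334 × 0.04071 ≈ 13.6 m/s.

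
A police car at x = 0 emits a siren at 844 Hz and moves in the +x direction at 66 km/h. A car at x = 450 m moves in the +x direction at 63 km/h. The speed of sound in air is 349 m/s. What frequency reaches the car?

846 Hz

66 km/h = 18.33 m/s; 63 km/h = 17.5 m/s.
The observer lies on the +x side, so the source is heading toward the observer and the observer is heading away from the source.
General Doppler shift: f' = f · (v − v_o)/(v − v_s).
f' = 844 × (349 − 17.5)/(349 − 18.33) = 844 × 331.5/330.67 ≈ 846 Hz.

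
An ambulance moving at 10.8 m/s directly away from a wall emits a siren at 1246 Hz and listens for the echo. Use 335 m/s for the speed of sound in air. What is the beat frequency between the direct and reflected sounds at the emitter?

78 Hz

The wall receives the sound from a moving source: f₁ = f₀ · v/(v + v_e) = 1246 × 335/345.8 ≈ 1207.1 Hz.
On the return leg the ambulance is a moving observer: f₂ = f₁ · (v − v_e)/v = 1207.1 × 324.2/335 ≈ 1168.2 Hz.
Equivalently f₂ = f₀ · (v − v_e)/(v + v_e).
Beat against the emitted tone: |f₂ − f₀| = 2v_e·f₀/(v + v_e) = 2 × 10.8 × 1246/345.8 ≈ 78 Hz.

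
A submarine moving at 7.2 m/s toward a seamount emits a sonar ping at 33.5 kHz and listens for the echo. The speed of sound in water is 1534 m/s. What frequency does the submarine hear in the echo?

33.8 kHz

The seamount receives the sound from a moving source: f₁ = f₀ · v/(v − v_e) = 33.5 × 1534/1526.8 ≈ 33.7 kHz.
On the return leg the submarine is a moving observer: f₂ = f₁ · (v + v_e)/v = 33.7 × 1541.2/1534 ≈ 33.8 kHz.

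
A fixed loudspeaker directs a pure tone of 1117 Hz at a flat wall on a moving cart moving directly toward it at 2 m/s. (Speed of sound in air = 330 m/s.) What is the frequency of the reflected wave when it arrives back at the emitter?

1131 Hz

The flat wall on a moving cart first receives the wave as a moving observer: f₁ = f₀ · (v + u)/v = 1117 × (330 + 2)/330 ≈ 1124 Hz.
The reflection then acts as a moving source: f₂ = f₁ · v/(v − u) ≈ 1131 Hz.
Equivalently f₂ = f₀ · (v + u)/(v − u).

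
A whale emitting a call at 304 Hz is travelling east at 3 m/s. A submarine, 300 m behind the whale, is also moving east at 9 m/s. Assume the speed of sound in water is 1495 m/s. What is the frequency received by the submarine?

The submarine is behind, so the whale is moving away from it while the submarine is moving toward the whale.
With source receding and observer approaching, f' = f · (v + v_o)/(v + v_s).
f' = 304 × (1495 + 9)/(1495 + 3) = 304 × 1504/1498 ≈ 305 Hz.

305 Hz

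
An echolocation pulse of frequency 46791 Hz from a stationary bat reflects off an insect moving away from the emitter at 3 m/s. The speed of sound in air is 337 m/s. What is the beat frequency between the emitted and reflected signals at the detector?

826 Hz

At the insect (a moving observer), f₁ = f₀ · (v − u)/v = 46791 × 334/337 ≈ 46374 Hz.
On reflection it acts as a source moving away from the stationary detector: f₂ = f₁ · v/(v + u) = 46374 × 337/340 ≈ 45965 Hz.
Equivalently f₂ = f₀ · (v − u)/(v + u).
Beat frequency: |f₂ − f₀| = 2u·f₀/(v + u) = 2 × 3 × 46791/340 ≈ 826 Hz.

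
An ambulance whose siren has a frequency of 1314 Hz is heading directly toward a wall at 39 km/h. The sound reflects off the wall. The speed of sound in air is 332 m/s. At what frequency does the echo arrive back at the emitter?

39 km/h = 10.83 m/s.
The wall receives the sound from a moving source: f₁ = f₀ · v/(v − v_e) = 1314 × 332/321.17 ≈ 1358 Hz.
On the return leg the ambulance is a moving observer: f₂ = f₁ · (v + v_e)/v = 1358 × 342.83/332 ≈ 1403 Hz.
Equivalently f₂ = f₀ · (v + v_e)/(v − v_e).

1403 Hz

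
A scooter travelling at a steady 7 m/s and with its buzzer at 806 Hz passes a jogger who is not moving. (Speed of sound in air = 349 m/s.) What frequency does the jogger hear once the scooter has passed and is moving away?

790 Hz

Receding: f₂ = f · v/(v + v_s) = 806 × 349/356 ≈ 790 Hz.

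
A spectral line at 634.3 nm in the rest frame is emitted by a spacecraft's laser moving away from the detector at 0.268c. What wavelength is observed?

Relativistic Doppler for wavelength: λ' = λ₀ · √((1 + β)/(1 − β)).
λ' = 634.3 × √(1.2680/0.7320) = 634.3 × 1.31615 ≈ 834.8 nm.

834.8 nm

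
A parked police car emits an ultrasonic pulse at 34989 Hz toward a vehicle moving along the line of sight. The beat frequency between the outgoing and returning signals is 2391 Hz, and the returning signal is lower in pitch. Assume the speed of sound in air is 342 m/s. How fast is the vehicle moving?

12.1 m/s

Double Doppler shift off a moving reflector: f₂ = f₀ · (v + u)/(v − u) (u > 0 toward emitter).
Returning signal is lower, so f₂ = f₀ − Δf = 34989 − 2391 = 32598 Hz.
Rearranging, u = v · (f₂ − f₀)/(f₂ + f₀) = 342 × -2391/67587 ≈ -12.1 m/s.
So the vehicle is moving at 12.1 m/s away from the emitter.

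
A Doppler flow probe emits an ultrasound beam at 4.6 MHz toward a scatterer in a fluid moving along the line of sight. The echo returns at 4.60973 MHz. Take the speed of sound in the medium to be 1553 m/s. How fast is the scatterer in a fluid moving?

Double Doppler shift off a moving reflector: f₂ = f₀ · (v + u)/(v − u) (u > 0 toward emitter).
Rearranging, u = v · (f₂ − f₀)/(f₂ + f₀) = 1553 × 0.00973/9.20973 ≈ 1.64 m/s.
So the scatterer in a fluid is moving at 1.64 m/s toward the emitter.

1.64 m/s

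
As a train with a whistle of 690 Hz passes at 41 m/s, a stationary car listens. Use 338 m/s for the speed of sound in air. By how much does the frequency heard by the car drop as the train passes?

Approaching: f₁ = f · v/(v − v_s) = 690 × 338/297 ≈ 785 Hz.
Receding: f₂ = f · v/(v + v_s) = 690 × 338/379 ≈ 615 Hz.
Drop: f₁ − f₂ = 2f·v·v_s/(v² − v_s²) = 2 × 690 × 338 × 41/(338² − 41²) ≈ 170 Hz.

170 Hz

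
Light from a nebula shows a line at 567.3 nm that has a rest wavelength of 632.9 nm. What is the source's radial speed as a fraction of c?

λ'/λ₀ = 0.8964 < 1 (blueshift), so the source is approaching.
λ'/λ₀ = √((1 − β)/(1 + β)) for an approaching source ⇒ β = (1 − r²)/(1 + r²) with r = λ'/λ₀.
β = (1 − 0.8034)/(1 + 0.8034) ≈ 0.109.

0.109c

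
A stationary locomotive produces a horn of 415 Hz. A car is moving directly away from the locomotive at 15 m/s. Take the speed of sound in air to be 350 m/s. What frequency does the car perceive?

Only the observer moves, away from the source, so f' = f · (v − v_o)/v.
f' = 415 × (350 − 15)/350 = 415 × 335/350 ≈ 397 Hz.

397 Hz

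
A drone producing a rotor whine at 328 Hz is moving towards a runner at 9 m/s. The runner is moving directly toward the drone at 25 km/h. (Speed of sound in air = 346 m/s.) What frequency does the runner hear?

344 Hz

25 km/h = 6.944 m/s.
With source approaching and observer approaching, f' = f · (v + v_o)/(v − v_s).
f' = 328 × (346 + 6.944)/(346 − 9) = 328 × 352.94/337 ≈ 344 Hz.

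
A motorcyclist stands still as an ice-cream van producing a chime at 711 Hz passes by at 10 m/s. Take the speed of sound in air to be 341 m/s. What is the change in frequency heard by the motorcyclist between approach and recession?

41.7 Hz

Approaching: f₁ = f · v/(v − v_s) = 711 × 341/331 ≈ 732.5 Hz.
Receding: f₂ = f · v/(v + v_s) = 711 × 341/351 ≈ 690.7 Hz.
Drop: f₁ − f₂ = 2f·v·v_s/(v² − v_s²) = 2 × 711 × 341 × 10/(341² − 10²) ≈ 41.7 Hz.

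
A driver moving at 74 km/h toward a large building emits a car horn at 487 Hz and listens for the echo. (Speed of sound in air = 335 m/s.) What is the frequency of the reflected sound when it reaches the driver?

551 Hz

74 km/h = 20.56 m/s.
The large building receives the sound from a moving source: f₁ = f₀ · v/(v − v_e) = 487 × 335/314.44 ≈ 519 Hz.
On the return leg the driver is a moving observer: f₂ = f₁ · (v + v_e)/v = 519 × 355.56/335 ≈ 551 Hz.
Equivalently f₂ = f₀ · (v + v_e)/(v − v_e).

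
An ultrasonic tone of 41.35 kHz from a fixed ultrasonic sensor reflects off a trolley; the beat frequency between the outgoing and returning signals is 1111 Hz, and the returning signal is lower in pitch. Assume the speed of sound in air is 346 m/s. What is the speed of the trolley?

4.7 m/s

Double Doppler shift off a moving reflector: f₂ = f₀ · (v + u)/(v − u) (u > 0 toward emitter).
Returning signal is lower, so f₂ = f₀ − Δf = 41350 − 1111 = 40239 Hz.
Rearranging, u = v · (f₂ − f₀)/(f₂ + f₀) = 346 × -1111/81589 ≈ -4.7 m/s.
So the trolley is moving at 4.7 m/s away from the emitter.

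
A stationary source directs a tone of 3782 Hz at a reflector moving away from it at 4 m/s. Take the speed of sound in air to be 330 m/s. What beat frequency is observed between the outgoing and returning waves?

The reflector first receives the wave as a moving observer: f₁ = f₀ · (v − u)/v = 3782 × (330 − 4)/330 ≈ 3736.2 Hz.
On reflection it acts as a source moving away from the stationary detector: f₂ = f₁ · v/(v + u) = 3736.2 × 330/334 ≈ 3691.4 Hz.
Equivalently f₂ = f₀ · (v − u)/(v + u).
Beat frequency: |f₂ − f₀| = 2u·f₀/(v + u) = 2 × 4 × 3782/334 ≈ 91 Hz.

91 Hz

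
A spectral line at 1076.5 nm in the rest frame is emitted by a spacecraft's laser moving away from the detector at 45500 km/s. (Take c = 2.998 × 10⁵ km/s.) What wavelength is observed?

1254.4 nm

β = v/c = 45500/299800 = 0.1518.
Relativistic Doppler for wavelength: λ' = λ₀ · √((1 + β)/(1 − β)).
λ' = 1076.5 × √(1.1518/0.8482) = 1076.5 × 1.16527 ≈ 1254.4 nm.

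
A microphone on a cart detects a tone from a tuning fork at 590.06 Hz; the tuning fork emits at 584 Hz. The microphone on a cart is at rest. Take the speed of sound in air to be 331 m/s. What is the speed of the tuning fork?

3.4 m/s

f' > f, so the tuning fork is approaching.
f' = f · v/(v − v_s) ⇒ v_s = v · |1 − f/f'|.
v_s = 331 × |1 − 584/590.06| = 331 × 0.01027 ≈ 3.4 m/s.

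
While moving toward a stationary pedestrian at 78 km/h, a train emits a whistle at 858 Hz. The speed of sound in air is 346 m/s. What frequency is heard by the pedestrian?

915 Hz

78 km/h = 21.67 m/s.
Only the source moves, toward the listener, so f' = f · v/(v − v_s).
f' = 858 × 346/(346 − 21.67) = 858 × 346/324.3 ≈ 915 Hz.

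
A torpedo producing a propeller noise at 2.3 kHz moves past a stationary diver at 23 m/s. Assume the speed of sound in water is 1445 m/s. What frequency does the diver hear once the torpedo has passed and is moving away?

2.26 kHz

Receding: f₂ = f · v/(v + v_s) = 2.3 × 1445/1468 ≈ 2.26 kHz.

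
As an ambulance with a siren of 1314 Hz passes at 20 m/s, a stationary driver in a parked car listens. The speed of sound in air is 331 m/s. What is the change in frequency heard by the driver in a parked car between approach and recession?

159 Hz

Approaching: f₁ = f · v/(v − v_s) = 1314 × 331/311 ≈ 1399 Hz.
Receding: f₂ = f · v/(v + v_s) = 1314 × 331/351 ≈ 1239 Hz.
Drop: f₁ − f₂ = 2f·v·v_s/(v² − v_s²) = 2 × 1314 × 331 × 20/(331² − 20²) ≈ 159 Hz.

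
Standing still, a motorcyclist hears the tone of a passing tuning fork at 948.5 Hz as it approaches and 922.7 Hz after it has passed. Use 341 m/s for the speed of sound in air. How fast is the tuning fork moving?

f₁/f₂ = (v + v_s)/(v − v_s), so v_s = v · (f₁ − f₂)/(f₁ + f₂).
v_s = 341 × (948.5 − 922.7)/(948.5 + 922.7) = 341 × 25.8/1871.2 ≈ 4.7 m/s.

4.7 m/s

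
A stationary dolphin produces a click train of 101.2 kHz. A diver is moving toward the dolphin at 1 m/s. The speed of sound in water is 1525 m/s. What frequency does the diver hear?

Only the observer moves, toward the source, so f' = f · (v + v_o)/v.
f' = 101.2 × (1525 + 1)/1525 = 101.2 × 1526/1525 ≈ 101.3 kHz.

101.3 kHz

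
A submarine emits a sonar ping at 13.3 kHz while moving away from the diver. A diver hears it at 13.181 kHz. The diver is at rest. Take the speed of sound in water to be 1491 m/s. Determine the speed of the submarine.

13.5 m/s

f' = f · v/(v + v_s) ⇒ v_s = v · |1 − f/f'|.
v_s = 1491 × |1 − 13.3/13.181| = 1491 × 0.009028 ≈ 13.5 m/s.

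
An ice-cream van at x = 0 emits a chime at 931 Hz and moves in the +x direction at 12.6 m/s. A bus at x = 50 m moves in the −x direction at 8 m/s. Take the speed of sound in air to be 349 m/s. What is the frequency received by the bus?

988 Hz

The observer lies on the +x side, so the source is heading toward the observer and the observer is heading toward the source.
Both move, so f' = f · (v + v_o)/(v − v_s).
f' = 931 × (349 + 8)/(349 − 12.6) = 931 × 357/336.4 ≈ 988 Hz.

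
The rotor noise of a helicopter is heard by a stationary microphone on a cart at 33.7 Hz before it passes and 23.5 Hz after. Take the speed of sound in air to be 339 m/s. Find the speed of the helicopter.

60 m/s

f₁/f₂ = (v + v_s)/(v − v_s), so v_s = v · (f₁ − f₂)/(f₁ + f₂).
v_s = 339 × (33.7 − 23.5)/(33.7 + 23.5) = 339 × 10.2/57.2 ≈ 60 m/s.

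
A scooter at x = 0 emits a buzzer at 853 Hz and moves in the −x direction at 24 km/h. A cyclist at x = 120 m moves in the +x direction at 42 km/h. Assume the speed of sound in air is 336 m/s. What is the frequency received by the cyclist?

24 km/h = 6.667 m/s; 42 km/h = 11.67 m/s.
The observer lies on the +x side, so the source is heading away from the observer and the observer is heading away from the source.
General Doppler shift: f' = f · (v − v_o)/(v + v_s).
f' = 853 × (336 − 11.67)/(336 + 6.667) = 853 × 324.33/342.67 ≈ 807 Hz.

807 Hz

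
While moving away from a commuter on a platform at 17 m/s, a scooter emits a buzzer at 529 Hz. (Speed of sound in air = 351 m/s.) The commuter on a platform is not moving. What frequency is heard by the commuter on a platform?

With the source moving away from a stationary observer, f' = f · v/(v + v_s).
f' = 529 × 351/(351 + 17) = 529 × 351/368 ≈ 505 Hz.

505 Hz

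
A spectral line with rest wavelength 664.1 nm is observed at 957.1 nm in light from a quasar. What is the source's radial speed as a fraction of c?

0.350c

λ'/λ₀ = 1.4412 > 1 (redshift), so the source is receding.
λ'/λ₀ = √((1 + β)/(1 − β)) for a receding source ⇒ β = (r² − 1)/(r² + 1) with r = λ'/λ₀.
β = (2.0771 − 1)/(2.0771 + 1) ≈ 0.350.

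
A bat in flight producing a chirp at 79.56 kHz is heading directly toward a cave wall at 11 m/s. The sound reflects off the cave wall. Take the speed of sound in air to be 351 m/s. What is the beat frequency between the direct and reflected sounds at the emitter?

5148 Hz

The cave wall receives the sound from a moving source: f₁ = f₀ · v/(v − v_e) = 79.56 × 351/340 ≈ 82.13 kHz.
On the return leg the bat in flight is a moving observer: f₂ = f₁ · (v + v_e)/v = 82.13 × 362/351 ≈ 84.71 kHz.
Beat against the emitted tone (with f₀ = 79560 Hz): |f₂ − f₀| = 2v_e·f₀/(v − v_e) = 2 × 11 × 79560/340 ≈ 5148 Hz.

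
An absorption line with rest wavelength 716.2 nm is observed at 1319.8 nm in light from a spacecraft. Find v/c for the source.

0.545c

λ'/λ₀ = 1.8428 > 1 (redshift), so the source is receding.
λ'/λ₀ = √((1 + β)/(1 − β)) for a receding source ⇒ β = (r² − 1)/(r² + 1) with r = λ'/λ₀.
β = (3.3958 − 1)/(3.3958 + 1) ≈ 0.545.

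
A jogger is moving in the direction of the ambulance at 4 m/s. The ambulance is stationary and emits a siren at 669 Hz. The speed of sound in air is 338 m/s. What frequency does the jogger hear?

Moving observer, stationary source: f' = f · (v + v_o)/v.
f' = 669 × (338 + 4)/338 = 669 × 342/338 ≈ 677 Hz.

677 Hz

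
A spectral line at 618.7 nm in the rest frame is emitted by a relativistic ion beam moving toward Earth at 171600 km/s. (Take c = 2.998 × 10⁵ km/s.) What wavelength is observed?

322.6 nm

β = v/c = 171600/299800 = 0.5724.
Relativistic Doppler for wavelength: λ' = λ₀ · √((1 − β)/(1 + β)).
λ' = 618.7 × √(0.4276/1.5724) = 618.7 × 0.52149 ≈ 322.6 nm.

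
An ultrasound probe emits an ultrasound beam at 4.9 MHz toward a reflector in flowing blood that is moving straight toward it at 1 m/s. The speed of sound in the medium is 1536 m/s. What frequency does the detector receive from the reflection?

4.906 MHz

The reflector in flowing blood first receives the wave as a moving observer: f₁ = f₀ · (v + u)/v = 4.9 × (1536 + 1)/1536 ≈ 4.903 MHz.
The reflection then acts as a moving source: f₂ = f₁ · v/(v − u) ≈ 4.906 MHz.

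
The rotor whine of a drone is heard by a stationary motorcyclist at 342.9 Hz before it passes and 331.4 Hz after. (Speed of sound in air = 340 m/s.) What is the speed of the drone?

f₁/f₂ = (v + v_s)/(v − v_s), so v_s = v · (f₁ − f₂)/(f₁ + f₂).
v_s = 340 × (342.9 − 331.4)/(342.9 + 331.4) = 340 × 11.5/674.3 ≈ 5.8 m/s.

5.8 m/s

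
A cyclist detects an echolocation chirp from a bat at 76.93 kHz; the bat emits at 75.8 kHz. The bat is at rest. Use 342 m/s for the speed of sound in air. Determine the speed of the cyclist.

5.1 m/s

f' > f, so the cyclist is approaching.
f' = f · (v + v_o)/v ⇒ v_o = v · |f'/f − 1|.
v_o = 342 × |76.93/75.8 − 1| = 342 × 0.01491 ≈ 5.1 m/s.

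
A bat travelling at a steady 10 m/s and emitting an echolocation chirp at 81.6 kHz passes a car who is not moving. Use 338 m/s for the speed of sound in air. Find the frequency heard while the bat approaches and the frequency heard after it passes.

Approaching: f₁ = f · v/(v − v_s) = 81.6 × 338/328 ≈ 84.1 kHz.
Receding: f₂ = f · v/(v + v_s) = 81.6 × 338/348 ≈ 79.3 kHz.

84.1 kHz approaching; 79.3 kHz receding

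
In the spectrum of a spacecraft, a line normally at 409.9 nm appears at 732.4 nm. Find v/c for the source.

λ'/λ₀ = 1.7868 > 1 (redshift), so the source is receding.
λ'/λ₀ = √((1 + β)/(1 − β)) for a receding source ⇒ β = (r² − 1)/(r² + 1) with r = λ'/λ₀.
β = (3.1926 − 1)/(3.1926 + 1) ≈ 0.523.

0.523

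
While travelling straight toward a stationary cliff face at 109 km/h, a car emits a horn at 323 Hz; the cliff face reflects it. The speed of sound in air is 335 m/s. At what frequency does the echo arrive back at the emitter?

387 Hz

109 km/h = 30.28 m/s.
The cliff face receives the sound from a moving source: f₁ = f₀ · v/(v − v_e) = 323 × 335/304.72 ≈ 355 Hz.
On the return leg the car is a moving observer: f₂ = f₁ · (v + v_e)/v = 355 × 365.28/335 ≈ 387 Hz.
Equivalently f₂ = f₀ · (v + v_e)/(v − v_e).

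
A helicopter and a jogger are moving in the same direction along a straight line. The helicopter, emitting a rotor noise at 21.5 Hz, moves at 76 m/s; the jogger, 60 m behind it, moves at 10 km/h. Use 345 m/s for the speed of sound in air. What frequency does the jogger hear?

10 km/h = 2.778 m/s.
The jogger is behind, so the helicopter is moving away from it while the jogger is moving toward the helicopter.
With source receding and observer approaching, f' = f · (v + v_o)/(v + v_s).
f' = 21.5 × (345 + 2.778)/(345 + 76) = 21.5 × 347.78/421 ≈ 17.8 Hz.

17.8 Hz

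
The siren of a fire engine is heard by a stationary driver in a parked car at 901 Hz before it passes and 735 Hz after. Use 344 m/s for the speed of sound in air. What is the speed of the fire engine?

35 m/s

f₁/f₂ = (v + v_s)/(v − v_s), so v_s = v · (f₁ − f₂)/(f₁ + f₂).
v_s = 344 × (901 − 735)/(901 + 735) = 344 × 166/1636 ≈ 35 m/s.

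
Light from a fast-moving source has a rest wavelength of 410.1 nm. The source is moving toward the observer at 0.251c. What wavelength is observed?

317.3 nm

Relativistic Doppler for wavelength: λ' = λ₀ · √((1 − β)/(1 + β)).
λ' = 410.1 × √(0.7490/1.2510) = 410.1 × 0.77377 ≈ 317.3 nm.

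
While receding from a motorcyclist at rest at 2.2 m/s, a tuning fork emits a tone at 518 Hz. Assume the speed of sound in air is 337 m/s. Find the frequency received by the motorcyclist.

With the source moving away from a stationary observer, f' = f · v/(v + v_s).
f' = 518 × 337/(337 + 2.2) = 518 × 337/339.2 ≈ 515 Hz.

515 Hz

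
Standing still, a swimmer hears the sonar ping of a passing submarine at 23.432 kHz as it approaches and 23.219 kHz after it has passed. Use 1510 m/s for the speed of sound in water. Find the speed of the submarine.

6.9 m/s

f₁/f₂ = (v + v_s)/(v − v_s), so v_s = v · (f₁ − f₂)/(f₁ + f₂).
v_s = 1510 × (23.432 − 23.219)/(23.432 + 23.219) = 1510 × 0.213/46.651 ≈ 6.9 m/s.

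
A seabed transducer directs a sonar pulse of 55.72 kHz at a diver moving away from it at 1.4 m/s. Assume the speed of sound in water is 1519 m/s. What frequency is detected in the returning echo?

55.6 kHz

The diver first receives the wave as a moving observer: f₁ = f₀ · (v − u)/v = 55.72 × (1519 − 1.4)/1519 ≈ 55.7 kHz.
On reflection it acts as a source moving away from the stationary detector: f₂ = f₁ · v/(v + u) = 55.7 × 1519/1520.4 ≈ 55.6 kHz.
Equivalently f₂ = f₀ · (v − u)/(v + u).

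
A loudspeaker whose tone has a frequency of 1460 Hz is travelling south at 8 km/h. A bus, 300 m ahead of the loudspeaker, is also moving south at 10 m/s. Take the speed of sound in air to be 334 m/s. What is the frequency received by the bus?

1426 Hz

8 km/h = 2.222 m/s.
The bus is ahead, so the loudspeaker is moving toward it while the bus is moving away from the loudspeaker.
Both move, so f' = f · (v − v_o)/(v − v_s).
f' = 1460 × (334 − 10)/(334 − 2.222) = 1460 × 324/331.78 ≈ 1426 Hz.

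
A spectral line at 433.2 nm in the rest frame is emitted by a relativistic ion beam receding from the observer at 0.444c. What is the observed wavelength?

Relativistic Doppler for wavelength: λ' = λ₀ · √((1 + β)/(1 − β)).
λ' = 433.2 × √(1.4440/0.5560) = 433.2 × 1.61156 ≈ 698.1 nm.

698.1 nm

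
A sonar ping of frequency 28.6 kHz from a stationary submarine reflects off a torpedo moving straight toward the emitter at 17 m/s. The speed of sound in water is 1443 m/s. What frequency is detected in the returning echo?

29.3 kHz

At the torpedo (a moving observer), f₁ = f₀ · (v + u)/v = 28.6 × 1460/1443 ≈ 28.9 kHz.
The reflection then acts as a moving source: f₂ = f₁ · v/(v − u) ≈ 29.3 kHz.
Equivalently f₂ = f₀ · (v + u)/(v − u).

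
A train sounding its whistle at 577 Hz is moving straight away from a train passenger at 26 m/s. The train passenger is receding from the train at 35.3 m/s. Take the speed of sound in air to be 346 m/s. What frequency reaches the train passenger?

Both move, so f' = f · (v − v_o)/(v + v_s).
f' = 577 × (346 − 35.3)/(346 + 26) = 577 × 310.7/372 ≈ 482 Hz.

482 Hz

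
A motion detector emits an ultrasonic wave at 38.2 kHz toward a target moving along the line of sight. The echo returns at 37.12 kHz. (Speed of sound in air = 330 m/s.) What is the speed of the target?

Double Doppler shift off a moving reflector: f₂ = f₀ · (v + u)/(v − u) (u > 0 toward emitter).
Rearranging, u = v · (f₂ − f₀)/(f₂ + f₀) = 330 × -1.08/75.32 ≈ -4.7 m/s.
So the target is moving at 4.7 m/s away from the emitter.

4.7 m/s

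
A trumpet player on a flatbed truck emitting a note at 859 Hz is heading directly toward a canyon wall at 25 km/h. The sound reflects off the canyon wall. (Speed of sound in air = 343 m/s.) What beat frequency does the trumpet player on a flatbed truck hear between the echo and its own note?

25 km/h = 6.944 m/s.
The canyon wall receives the sound from a moving source: f₁ = f₀ · v/(v − v_e) = 859 × 343/336.06 ≈ 876.8 Hz.
On the return leg the trumpet player on a flatbed truck is a moving observer: f₂ = f₁ · (v + v_e)/v = 876.8 × 349.94/343 ≈ 894.5 Hz.
Equivalently f₂ = f₀ · (v + v_e)/(v − v_e).
Beat against the emitted tone: |f₂ − f₀| = 2v_e·f₀/(v − v_e) = 2 × 6.944 × 859/336.06 ≈ 35.5 Hz.

35.5 Hz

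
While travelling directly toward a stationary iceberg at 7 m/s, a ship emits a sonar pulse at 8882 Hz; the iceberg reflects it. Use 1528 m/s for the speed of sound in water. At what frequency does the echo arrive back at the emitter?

8964 Hz

The iceberg receives the sound from a moving source: f₁ = f₀ · v/(v − v_e) = 8882 × 1528/1521 ≈ 8923 Hz.
On the return leg the ship is a moving observer: f₂ = f₁ · (v + v_e)/v = 8923 × 1535/1528 ≈ 8964 Hz.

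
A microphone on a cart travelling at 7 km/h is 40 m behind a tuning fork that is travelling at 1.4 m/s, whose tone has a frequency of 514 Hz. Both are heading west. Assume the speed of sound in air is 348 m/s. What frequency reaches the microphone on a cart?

515 Hz

7 km/h = 1.944 m/s.
The microphone on a cart is behind, so the tuning fork is moving away from it while the microphone on a cart is moving toward the tuning fork.
With source receding and observer approaching, f' = f · (v + v_o)/(v + v_s).
f' = 514 × (348 + 1.944)/(348 + 1.4) = 514 × 349.94/349.4 ≈ 515 Hz.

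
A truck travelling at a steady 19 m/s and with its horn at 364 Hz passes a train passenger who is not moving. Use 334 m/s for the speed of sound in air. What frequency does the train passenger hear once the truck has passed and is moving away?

344 Hz

Receding: f₂ = f · v/(v + v_s) = 364 × 334/353 ≈ 344 Hz.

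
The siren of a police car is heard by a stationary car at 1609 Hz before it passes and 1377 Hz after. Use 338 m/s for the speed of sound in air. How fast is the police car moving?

26 m/s

f₁/f₂ = (v + v_s)/(v − v_s), so v_s = v · (f₁ − f₂)/(f₁ + f₂).
v_s = 338 × (1609 − 1377)/(1609 + 1377) = 338 × 232/2986 ≈ 26 m/s.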